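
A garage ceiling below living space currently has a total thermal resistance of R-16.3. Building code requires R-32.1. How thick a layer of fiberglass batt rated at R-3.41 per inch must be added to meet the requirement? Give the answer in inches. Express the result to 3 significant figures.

4.63 in

ΔR = 32.1 − 16.3 = 15.8 ft²·°F·h/BTU
L = ΔR / (R/in) = 15.8/3.41 = 4.633 in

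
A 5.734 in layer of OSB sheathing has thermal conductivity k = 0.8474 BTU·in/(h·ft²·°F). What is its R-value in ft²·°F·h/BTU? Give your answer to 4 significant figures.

6.767 ft²·°F·h/BTU

R = L/k = 5.734/0.8474 = 6.7666 ft²·°F·h/BTU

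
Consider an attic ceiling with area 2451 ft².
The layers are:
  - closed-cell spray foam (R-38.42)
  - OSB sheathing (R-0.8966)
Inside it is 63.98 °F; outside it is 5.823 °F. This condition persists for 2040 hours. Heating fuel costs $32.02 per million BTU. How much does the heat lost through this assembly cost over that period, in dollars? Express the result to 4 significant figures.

R_total = 38.42 + 0.8966 = 39.317 ft²·°F·h/BTU
Q = 2451 × (63.98 − 5.823) / 39.317 = 3625.5 BTU/h
E = 3625.5 × 2040 = 7396000 BTU
Cost = 7396000/10⁶ × 32.02 = $236.82

236.8 dollars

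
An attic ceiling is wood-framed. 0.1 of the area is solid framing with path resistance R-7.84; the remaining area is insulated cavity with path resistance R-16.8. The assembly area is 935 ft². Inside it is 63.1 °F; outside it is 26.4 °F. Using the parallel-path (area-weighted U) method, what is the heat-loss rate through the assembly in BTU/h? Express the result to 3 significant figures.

2280 BTU/h

U_eff = 0.9/16.8 + 0.1/7.84 = 0.05357 + 0.01276 = 0.06633
R_eff = 1/U_eff = 15.08 ft²·°F·h/BTU
Q = 935 × (63.1 − 26.4) / 15.08 = 2276 BTU/h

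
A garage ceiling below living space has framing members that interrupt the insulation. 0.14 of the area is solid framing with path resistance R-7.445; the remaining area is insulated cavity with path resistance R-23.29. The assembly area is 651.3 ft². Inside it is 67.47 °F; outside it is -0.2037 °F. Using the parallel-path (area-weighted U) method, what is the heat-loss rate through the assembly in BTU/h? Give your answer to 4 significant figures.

U_eff = 0.86/23.29 + 0.14/7.445 = 0.036926 + 0.018805 = 0.05573
R_eff = 1/U_eff = 17.944 ft²·°F·h/BTU
Q = 651.3 × (67.47 − (-0.2037)) / 17.944 = 2456.4 BTU/h

2456 BTU/h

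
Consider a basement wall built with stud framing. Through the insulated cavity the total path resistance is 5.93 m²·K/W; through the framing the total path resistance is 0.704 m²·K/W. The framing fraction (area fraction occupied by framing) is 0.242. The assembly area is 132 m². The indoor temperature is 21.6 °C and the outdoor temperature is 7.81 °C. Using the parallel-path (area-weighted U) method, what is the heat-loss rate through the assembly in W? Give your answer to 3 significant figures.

858 W

U_eff = 0.758/5.93 + 0.242/0.704 = 0.1278 + 0.3438 = 0.4716
R_eff = 1/U_eff = 2.121 m²·K/W
Q = 132 × (21.6 − 7.81) / 2.121 = 858.4 W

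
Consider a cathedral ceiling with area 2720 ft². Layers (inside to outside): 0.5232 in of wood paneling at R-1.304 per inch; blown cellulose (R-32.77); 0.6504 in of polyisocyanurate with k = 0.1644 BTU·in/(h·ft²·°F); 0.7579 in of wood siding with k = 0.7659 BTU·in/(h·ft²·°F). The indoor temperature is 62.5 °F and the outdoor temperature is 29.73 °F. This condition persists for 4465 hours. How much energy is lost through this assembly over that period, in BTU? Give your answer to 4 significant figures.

0.5232 × 1.304 = 0.68225
0.6504/0.1644 = 3.9562
0.7579/0.7659 = 0.98955
R_total = 0.68225 + 32.77 + 3.9562 + 0.98955 = 38.398 ft²·°F·h/BTU
Q = 2720 × (62.5 − 29.73) / 38.398 = 2321.3 BTU/h
E = 2321.3 × 4465 = 10365000 BTU

10360000 BTU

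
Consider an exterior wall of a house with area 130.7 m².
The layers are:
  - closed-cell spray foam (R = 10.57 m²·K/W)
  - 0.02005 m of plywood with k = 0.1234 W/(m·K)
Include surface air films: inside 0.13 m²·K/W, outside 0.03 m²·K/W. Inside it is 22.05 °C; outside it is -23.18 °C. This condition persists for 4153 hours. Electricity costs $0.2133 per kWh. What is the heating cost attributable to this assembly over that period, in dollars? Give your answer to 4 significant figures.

480.8 dollars

0.02005/0.1234 = 0.16248
R_total = 0.13 + 10.57 + 0.16248 + 0.03 = 10.892 m²·K/W
Q = 130.7 × (22.05 − (-23.18)) / 10.892 = 542.72 W
E = 542.72 W × 4153 h / 1000 = 2253.9 kWh
Cost = 2253.9 × 0.2133 = $480.76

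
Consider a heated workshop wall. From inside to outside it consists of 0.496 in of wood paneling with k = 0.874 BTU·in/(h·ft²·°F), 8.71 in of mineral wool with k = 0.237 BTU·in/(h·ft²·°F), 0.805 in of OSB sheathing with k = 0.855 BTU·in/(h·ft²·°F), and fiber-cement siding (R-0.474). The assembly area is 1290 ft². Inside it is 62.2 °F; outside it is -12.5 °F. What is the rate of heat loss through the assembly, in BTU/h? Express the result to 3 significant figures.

2490 BTU/h

0.496/0.874 = 0.5675
8.71/0.237 = 36.75
0.805/0.855 = 0.9415
R_total = 0.5675 + 36.75 + 0.9415 + 0.474 = 38.73 ft²·°F·h/BTU
Q = A·ΔT/R = 1290 × (62.2 − (-12.5)) / 38.73 = 2488 BTU/h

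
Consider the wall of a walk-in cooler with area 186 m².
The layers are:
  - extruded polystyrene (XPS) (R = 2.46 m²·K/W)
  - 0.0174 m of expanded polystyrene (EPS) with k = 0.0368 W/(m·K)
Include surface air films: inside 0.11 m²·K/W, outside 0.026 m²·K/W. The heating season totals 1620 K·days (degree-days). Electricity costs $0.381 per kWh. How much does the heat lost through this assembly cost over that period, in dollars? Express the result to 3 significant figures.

0.0174/0.0368 = 0.4728
R_total = 0.11 + 2.46 + 0.4728 + 0.026 = 3.069 m²·K/W
E = A × HDD × 24 / R / 1000 = 186 × 1620 × 24 / 3.069 / 1000 = 2356 kWh
Cost = 2356 × 0.381 = $897.8

898 dollars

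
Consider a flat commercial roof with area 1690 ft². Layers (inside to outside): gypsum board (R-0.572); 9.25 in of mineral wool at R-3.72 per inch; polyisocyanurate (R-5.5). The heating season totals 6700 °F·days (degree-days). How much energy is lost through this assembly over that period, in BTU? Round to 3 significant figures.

6710000 BTU

9.25 × 3.72 = 34.41
R_total = 0.572 + 34.41 + 5.5 = 40.48 ft²·°F·h/BTU
E = A × HDD × 24 / R = 1690 × 6700 × 24 / 40.48 = 6713000 BTU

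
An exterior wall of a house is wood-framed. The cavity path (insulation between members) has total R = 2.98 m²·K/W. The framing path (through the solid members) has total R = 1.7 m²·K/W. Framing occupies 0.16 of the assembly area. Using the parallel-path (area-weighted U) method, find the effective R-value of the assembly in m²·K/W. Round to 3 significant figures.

2.66 m²·K/W

U_eff = 0.84/2.98 + 0.16/1.7 = 0.2819 + 0.09412 = 0.376
R_eff = 1/U_eff = 2.66 m²·K/W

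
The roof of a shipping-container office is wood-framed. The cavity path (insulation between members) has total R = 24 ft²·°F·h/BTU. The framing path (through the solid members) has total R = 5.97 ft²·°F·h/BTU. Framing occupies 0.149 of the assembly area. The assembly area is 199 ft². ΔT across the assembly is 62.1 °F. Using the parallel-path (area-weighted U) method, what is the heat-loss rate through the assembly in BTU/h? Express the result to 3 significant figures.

747 BTU/h

U_eff = 0.851/24 + 0.149/5.97 = 0.03546 + 0.02496 = 0.06042
R_eff = 1/U_eff = 16.55 ft²·°F·h/BTU
Q = 199 × 62.1 / 16.55 = 746.6 BTU/h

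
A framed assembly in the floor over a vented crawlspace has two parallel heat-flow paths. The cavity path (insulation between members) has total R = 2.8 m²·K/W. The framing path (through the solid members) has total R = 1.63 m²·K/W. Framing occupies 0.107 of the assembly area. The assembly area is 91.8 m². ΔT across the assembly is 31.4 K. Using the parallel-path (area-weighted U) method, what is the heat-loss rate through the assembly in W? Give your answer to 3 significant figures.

U_eff = 0.893/2.8 + 0.107/1.63 = 0.3189 + 0.06564 = 0.3846
R_eff = 1/U_eff = 2.6 m²·K/W
Q = 91.8 × 31.4 / 2.6 = 1109 W

1110 W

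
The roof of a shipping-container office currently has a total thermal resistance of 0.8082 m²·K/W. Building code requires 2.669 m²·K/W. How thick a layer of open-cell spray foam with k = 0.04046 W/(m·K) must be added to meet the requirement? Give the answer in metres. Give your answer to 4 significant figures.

0.07529 m

ΔR = 2.669 − 0.8082 = 1.8608 m²·K/W
L = ΔR × k = 1.8608 × 0.04046 = 0.075288 m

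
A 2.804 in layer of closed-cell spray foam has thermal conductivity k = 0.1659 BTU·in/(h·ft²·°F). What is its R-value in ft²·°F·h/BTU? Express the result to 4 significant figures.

R = L/k = 2.804/0.1659 = 16.902 ft²·°F·h/BTU

16.90 ft²·°F·h/BTU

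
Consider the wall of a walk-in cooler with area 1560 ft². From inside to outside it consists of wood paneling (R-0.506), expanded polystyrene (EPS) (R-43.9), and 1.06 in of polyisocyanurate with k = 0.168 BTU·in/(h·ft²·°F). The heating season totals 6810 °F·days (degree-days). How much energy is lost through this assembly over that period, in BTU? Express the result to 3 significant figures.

5030000 BTU

1.06/0.168 = 6.31
R_total = 0.506 + 43.9 + 6.31 = 50.72 ft²·°F·h/BTU
E = A × HDD × 24 / R = 1560 × 6810 × 24 / 50.72 = 5027000 BTU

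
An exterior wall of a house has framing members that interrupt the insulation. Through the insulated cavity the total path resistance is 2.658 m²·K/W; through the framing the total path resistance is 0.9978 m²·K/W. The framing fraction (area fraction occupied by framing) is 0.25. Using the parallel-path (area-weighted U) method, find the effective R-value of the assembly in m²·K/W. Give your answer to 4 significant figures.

1.877 m²·K/W

U_eff = 0.75/2.658 + 0.25/0.9978 = 0.28217 + 0.25055 = 0.53272
R_eff = 1/U_eff = 1.8772 m²·K/W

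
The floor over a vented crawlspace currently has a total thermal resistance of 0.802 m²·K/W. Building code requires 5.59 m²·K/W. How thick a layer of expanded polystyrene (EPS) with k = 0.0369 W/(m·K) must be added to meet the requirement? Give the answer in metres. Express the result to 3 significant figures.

ΔR = 5.59 − 0.802 = 4.788 m²·K/W
L = ΔR × k = 4.788 × 0.0369 = 0.1767 m

0.177 m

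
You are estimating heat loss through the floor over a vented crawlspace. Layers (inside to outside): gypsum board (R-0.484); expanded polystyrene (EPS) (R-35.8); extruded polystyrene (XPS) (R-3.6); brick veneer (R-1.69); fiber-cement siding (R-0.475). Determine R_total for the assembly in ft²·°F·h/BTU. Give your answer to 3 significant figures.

R_total = 0.484 + 35.8 + 3.6 + 1.69 + 0.475 = 42.05 ft²·°F·h/BTU

42.0 ft²·°F·h/BTU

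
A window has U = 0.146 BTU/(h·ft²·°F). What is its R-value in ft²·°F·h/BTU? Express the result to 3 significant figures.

R = 1/U = 1/0.146 = 6.849

6.85 ft²·°F·h/BTU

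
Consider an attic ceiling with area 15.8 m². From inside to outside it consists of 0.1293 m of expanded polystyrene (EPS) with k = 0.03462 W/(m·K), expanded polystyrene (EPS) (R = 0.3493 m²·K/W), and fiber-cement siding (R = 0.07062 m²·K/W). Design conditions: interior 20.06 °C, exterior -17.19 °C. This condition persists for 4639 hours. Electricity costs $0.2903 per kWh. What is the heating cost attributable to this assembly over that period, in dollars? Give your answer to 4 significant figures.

0.1293/0.03462 = 3.7348
R_total = 3.7348 + 0.3493 + 0.07062 = 4.1548 m²·K/W
Q = 15.8 × (20.06 − (-17.19)) / 4.1548 = 141.66 W
E = 141.66 W × 4639 h / 1000 = 657.15 kWh
Cost = 657.15 × 0.2903 = $190.77

190.8 dollars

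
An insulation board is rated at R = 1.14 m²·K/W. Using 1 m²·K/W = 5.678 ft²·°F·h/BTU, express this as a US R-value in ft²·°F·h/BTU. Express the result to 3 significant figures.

6.47 ft²·°F·h/BTU

R_US = 1.14 × 5.678 = 6.473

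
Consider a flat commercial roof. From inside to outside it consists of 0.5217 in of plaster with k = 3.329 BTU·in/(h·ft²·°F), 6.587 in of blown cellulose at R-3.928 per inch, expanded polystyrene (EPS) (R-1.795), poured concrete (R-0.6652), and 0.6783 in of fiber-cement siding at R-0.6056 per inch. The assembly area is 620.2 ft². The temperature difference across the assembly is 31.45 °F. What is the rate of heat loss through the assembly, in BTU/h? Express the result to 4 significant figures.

0.5217/3.329 = 0.15671
6.587 × 3.928 = 25.874
0.6783 × 0.6056 = 0.41078
R_total = 0.15671 + 25.874 + 1.795 + 0.6652 + 0.41078 = 28.901 ft²·°F·h/BTU
Q = A·ΔT/R = 620.2 × 31.45 / 28.901 = 674.89 BTU/h

674.9 BTU/h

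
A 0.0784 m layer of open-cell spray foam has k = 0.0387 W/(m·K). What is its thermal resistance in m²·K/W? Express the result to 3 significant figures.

R = L/k = 0.0784/0.0387 = 2.026 m²·K/W

2.03 m²·K/W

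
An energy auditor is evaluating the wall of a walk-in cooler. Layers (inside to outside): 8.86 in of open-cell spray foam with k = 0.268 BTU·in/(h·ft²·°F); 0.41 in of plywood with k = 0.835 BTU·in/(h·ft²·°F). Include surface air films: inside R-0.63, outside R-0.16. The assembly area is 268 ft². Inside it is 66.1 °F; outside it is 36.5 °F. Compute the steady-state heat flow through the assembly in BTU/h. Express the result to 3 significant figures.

8.86/0.268 = 33.06
0.41/0.835 = 0.491
R_total = 0.63 + 33.06 + 0.491 + 0.16 = 34.34 ft²·°F·h/BTU
Q = A·ΔT/R = 268 × (66.1 − 36.5) / 34.34 = 231 BTU/h

231 BTU/h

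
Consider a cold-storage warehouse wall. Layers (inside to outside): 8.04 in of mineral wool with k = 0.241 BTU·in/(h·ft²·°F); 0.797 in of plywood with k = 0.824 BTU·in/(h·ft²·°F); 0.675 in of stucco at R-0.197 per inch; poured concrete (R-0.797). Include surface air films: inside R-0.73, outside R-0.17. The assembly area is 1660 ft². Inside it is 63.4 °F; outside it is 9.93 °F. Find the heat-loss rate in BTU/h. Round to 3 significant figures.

2450 BTU/h

8.04/0.241 = 33.36
0.797/0.824 = 0.9672
0.675 × 0.197 = 0.133
R_total = 0.73 + 33.36 + 0.9672 + 0.133 + 0.797 + 0.17 = 36.16 ft²·°F·h/BTU
Q = A·ΔT/R = 1660 × (63.4 − 9.93) / 36.16 = 2455 BTU/h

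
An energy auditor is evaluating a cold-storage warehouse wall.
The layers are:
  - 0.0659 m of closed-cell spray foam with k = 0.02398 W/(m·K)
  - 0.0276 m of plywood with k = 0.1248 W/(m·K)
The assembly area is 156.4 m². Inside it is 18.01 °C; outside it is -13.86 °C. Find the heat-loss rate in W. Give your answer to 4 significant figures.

0.0659/0.02398 = 2.7481
0.0276/0.1248 = 0.22115
R_total = 2.7481 + 0.22115 = 2.9693 m²·K/W
Q = A·ΔT/R = 156.4 × (18.01 − (-13.86)) / 2.9693 = 1678.7 W

1679 W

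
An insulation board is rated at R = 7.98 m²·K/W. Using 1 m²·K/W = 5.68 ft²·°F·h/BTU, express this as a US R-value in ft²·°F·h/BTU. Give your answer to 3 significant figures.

R_US = 7.98 × 5.68 = 45.33

45.3 ft²·°F·h/BTU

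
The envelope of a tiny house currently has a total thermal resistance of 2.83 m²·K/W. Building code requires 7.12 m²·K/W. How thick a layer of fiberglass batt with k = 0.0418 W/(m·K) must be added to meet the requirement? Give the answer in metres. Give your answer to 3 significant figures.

0.179 m

ΔR = 7.12 − 2.83 = 4.29 m²·K/W
L = ΔR × k = 4.29 × 0.0418 = 0.1793 m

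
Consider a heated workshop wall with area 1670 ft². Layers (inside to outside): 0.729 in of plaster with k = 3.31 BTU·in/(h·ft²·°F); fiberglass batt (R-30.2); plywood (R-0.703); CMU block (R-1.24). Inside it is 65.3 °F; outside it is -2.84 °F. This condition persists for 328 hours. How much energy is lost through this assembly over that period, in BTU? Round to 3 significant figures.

0.729/3.31 = 0.2202
R_total = 0.2202 + 30.2 + 0.703 + 1.24 = 32.36 ft²·°F·h/BTU
Q = 1670 × (65.3 − (-2.84)) / 32.36 = 3516 BTU/h
E = 3516 × 328 = 1153000 BTU

1150000 BTU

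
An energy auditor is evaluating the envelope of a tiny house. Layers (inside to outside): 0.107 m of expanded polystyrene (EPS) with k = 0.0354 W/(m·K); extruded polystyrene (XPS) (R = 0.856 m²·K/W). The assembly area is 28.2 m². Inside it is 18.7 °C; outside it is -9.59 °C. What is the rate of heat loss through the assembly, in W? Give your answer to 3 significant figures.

206 W

0.107/0.0354 = 3.023
R_total = 3.023 + 0.856 = 3.879 m²·K/W
Q = A·ΔT/R = 28.2 × (18.7 − (-9.59)) / 3.879 = 205.7 W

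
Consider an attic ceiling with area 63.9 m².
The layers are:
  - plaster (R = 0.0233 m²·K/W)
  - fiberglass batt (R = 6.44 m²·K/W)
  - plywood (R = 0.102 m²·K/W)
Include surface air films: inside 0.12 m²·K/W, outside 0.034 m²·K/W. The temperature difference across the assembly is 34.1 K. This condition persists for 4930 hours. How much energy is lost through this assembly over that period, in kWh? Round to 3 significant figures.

R_total = 0.12 + 0.0233 + 6.44 + 0.102 + 0.034 = 6.719 m²·K/W
Q = 63.9 × 34.1 / 6.719 = 324.3 W
E = 324.3 W × 4930 h / 1000 = 1599 kWh

1600 kWh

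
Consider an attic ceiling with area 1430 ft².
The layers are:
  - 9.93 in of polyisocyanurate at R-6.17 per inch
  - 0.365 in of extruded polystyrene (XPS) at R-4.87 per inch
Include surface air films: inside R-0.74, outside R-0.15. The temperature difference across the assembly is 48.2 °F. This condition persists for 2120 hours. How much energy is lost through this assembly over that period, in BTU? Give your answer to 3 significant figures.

9.93 × 6.17 = 61.27
0.365 × 4.87 = 1.778
R_total = 0.74 + 61.27 + 1.778 + 0.15 = 63.94 ft²·°F·h/BTU
Q = 1430 × 48.2 / 63.94 = 1078 BTU/h
E = 1078 × 2120 = 2285000 BTU

2290000 BTU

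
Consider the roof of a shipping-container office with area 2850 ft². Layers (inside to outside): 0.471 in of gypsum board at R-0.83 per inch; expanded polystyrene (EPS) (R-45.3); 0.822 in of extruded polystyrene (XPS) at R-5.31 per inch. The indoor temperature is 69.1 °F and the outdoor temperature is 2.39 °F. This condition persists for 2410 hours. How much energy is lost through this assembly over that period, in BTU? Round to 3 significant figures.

9150000 BTU

0.471 × 0.83 = 0.3909
0.822 × 5.31 = 4.365
R_total = 0.3909 + 45.3 + 4.365 = 50.06 ft²·°F·h/BTU
Q = 2850 × (69.1 − 2.39) / 50.06 = 3798 BTU/h
E = 3798 × 2410 = 9154000 BTU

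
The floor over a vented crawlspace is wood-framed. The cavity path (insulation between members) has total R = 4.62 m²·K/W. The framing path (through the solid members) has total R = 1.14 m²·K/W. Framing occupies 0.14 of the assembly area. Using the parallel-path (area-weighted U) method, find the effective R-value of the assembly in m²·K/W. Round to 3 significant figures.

3.24 m²·K/W

U_eff = 0.86/4.62 + 0.14/1.14 = 0.1861 + 0.1228 = 0.309
R_eff = 1/U_eff = 3.237 m²·K/W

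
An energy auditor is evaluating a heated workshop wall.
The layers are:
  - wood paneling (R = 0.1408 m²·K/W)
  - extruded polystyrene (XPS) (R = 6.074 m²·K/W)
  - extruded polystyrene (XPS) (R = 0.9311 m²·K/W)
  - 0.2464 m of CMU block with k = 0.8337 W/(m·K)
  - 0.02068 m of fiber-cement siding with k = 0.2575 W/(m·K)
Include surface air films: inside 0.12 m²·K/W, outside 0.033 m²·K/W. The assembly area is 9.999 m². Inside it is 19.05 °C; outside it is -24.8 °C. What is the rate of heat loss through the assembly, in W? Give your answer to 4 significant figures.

57.13 W

0.2464/0.8337 = 0.29555
0.02068/0.2575 = 0.080311
R_total = 0.12 + 0.1408 + 6.074 + 0.9311 + 0.29555 + 0.080311 + 0.033 = 7.6748 m²·K/W
Q = A·ΔT/R = 9.999 × (19.05 − (-24.8)) / 7.6748 = 57.13 W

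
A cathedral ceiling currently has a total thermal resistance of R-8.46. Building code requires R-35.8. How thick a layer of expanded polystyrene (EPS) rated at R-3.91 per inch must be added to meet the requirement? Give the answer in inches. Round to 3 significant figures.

6.99 in

ΔR = 35.8 − 8.46 = 27.34 ft²·°F·h/BTU
L = ΔR / (R/in) = 27.34/3.91 = 6.992 in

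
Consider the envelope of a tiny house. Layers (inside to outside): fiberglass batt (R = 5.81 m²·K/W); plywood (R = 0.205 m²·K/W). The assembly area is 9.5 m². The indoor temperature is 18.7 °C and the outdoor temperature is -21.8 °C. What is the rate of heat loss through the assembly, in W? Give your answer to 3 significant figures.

64.0 W

R_total = 5.81 + 0.205 = 6.015 m²·K/W
Q = A·ΔT/R = 9.5 × (18.7 − (-21.8)) / 6.015 = 63.97 W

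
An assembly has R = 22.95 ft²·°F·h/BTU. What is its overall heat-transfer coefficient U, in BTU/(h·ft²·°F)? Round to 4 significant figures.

0.04357 BTU/(h·ft²·°F)

U = 1/R = 1/22.95 = 0.043573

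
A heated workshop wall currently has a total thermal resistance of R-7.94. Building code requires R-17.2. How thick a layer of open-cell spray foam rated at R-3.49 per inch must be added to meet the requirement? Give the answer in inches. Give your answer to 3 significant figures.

2.65 in

ΔR = 17.2 − 7.94 = 9.26 ft²·°F·h/BTU
L = ΔR / (R/in) = 9.26/3.49 = 2.653 in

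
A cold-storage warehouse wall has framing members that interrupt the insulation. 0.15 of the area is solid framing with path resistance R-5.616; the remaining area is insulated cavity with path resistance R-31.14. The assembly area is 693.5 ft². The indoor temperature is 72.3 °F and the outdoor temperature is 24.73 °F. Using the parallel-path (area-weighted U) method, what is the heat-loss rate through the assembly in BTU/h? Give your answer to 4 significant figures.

U_eff = 0.85/31.14 + 0.15/5.616 = 0.027296 + 0.026709 = 0.054005
R_eff = 1/U_eff = 18.517 ft²·°F·h/BTU
Q = 693.5 × (72.3 − 24.73) / 18.517 = 1781.6 BTU/h

1782 BTU/h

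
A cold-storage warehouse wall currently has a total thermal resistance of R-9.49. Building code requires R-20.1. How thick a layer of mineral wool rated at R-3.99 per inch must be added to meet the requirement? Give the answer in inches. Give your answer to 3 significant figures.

2.66 in

ΔR = 20.1 − 9.49 = 10.61 ft²·°F·h/BTU
L = ΔR / (R/in) = 10.61/3.99 = 2.659 in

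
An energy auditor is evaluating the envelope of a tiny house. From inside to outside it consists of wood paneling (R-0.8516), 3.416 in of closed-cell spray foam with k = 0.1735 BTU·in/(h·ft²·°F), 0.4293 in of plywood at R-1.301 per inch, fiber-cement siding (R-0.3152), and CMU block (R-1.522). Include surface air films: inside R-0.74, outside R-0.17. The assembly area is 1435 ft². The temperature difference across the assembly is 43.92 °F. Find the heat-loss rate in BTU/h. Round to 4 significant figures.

3.416/0.1735 = 19.689
0.4293 × 1.301 = 0.55852
R_total = 0.74 + 0.8516 + 19.689 + 0.55852 + 0.3152 + 1.522 + 0.17 = 23.846 ft²·°F·h/BTU
Q = A·ΔT/R = 1435 × 43.92 / 23.846 = 2643 BTU/h

2643 BTU/h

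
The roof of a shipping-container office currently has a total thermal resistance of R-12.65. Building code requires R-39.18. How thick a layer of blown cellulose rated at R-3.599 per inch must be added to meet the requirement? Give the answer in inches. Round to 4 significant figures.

7.371 in

ΔR = 39.18 − 12.65 = 26.53 ft²·°F·h/BTU
L = ΔR / (R/in) = 26.53/3.599 = 7.3715 in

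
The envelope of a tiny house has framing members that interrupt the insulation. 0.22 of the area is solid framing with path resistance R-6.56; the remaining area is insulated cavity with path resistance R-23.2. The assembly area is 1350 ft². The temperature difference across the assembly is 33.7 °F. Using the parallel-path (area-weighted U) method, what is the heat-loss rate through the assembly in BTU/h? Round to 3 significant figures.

3060 BTU/h

U_eff = 0.78/23.2 + 0.22/6.56 = 0.03362 + 0.03354 = 0.06716
R_eff = 1/U_eff = 14.89 ft²·°F·h/BTU
Q = 1350 × 33.7 / 14.89 = 3055 BTU/h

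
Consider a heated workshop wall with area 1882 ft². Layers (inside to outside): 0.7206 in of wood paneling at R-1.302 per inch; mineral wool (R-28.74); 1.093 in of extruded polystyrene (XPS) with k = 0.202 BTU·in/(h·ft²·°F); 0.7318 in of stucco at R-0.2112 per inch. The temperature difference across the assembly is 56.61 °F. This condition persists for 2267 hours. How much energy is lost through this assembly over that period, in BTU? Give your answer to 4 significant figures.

0.7206 × 1.302 = 0.93822
1.093/0.202 = 5.4109
0.7318 × 0.2112 = 0.15456
R_total = 0.93822 + 28.74 + 5.4109 + 0.15456 = 35.244 ft²·°F·h/BTU
Q = 1882 × 56.61 / 35.244 = 3023 BTU/h
E = 3023 × 2267 = 6853000 BTU

6853000 BTU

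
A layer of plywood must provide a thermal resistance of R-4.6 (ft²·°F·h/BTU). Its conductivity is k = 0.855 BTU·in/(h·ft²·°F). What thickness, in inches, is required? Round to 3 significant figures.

3.93 in

L = R × k = 4.6 × 0.855 = 3.933 in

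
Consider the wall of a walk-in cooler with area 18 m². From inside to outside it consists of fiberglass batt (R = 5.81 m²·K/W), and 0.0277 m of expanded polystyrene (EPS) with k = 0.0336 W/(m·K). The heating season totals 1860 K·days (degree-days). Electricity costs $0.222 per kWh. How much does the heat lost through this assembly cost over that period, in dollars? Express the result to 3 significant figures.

0.0277/0.0336 = 0.8244
R_total = 5.81 + 0.8244 = 6.634 m²·K/W
E = A × HDD × 24 / R / 1000 = 18 × 1860 × 24 / 6.634 / 1000 = 121.1 kWh
Cost = 121.1 × 0.222 = $26.89

26.9 dollars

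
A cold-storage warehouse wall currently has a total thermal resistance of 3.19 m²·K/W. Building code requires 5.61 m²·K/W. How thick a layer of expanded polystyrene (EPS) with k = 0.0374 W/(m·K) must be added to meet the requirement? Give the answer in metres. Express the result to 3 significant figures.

ΔR = 5.61 − 3.19 = 2.42 m²·K/W
L = ΔR × k = 2.42 × 0.0374 = 0.09051 m

0.0905 m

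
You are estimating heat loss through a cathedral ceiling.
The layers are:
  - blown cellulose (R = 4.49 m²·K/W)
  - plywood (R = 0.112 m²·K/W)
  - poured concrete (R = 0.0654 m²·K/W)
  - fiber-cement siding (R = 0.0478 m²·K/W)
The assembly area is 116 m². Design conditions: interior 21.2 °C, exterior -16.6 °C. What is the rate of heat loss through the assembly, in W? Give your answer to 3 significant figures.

R_total = 4.49 + 0.112 + 0.0654 + 0.0478 = 4.715 m²·K/W
Q = A·ΔT/R = 116 × (21.2 − (-16.6)) / 4.715 = 929.9 W

930 W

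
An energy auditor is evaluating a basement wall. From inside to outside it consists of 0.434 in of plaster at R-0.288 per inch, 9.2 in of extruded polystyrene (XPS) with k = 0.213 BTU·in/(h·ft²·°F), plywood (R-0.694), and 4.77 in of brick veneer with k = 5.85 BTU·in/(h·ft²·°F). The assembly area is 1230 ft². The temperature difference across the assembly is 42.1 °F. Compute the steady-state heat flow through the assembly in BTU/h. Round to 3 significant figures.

0.434 × 0.288 = 0.125
9.2/0.213 = 43.19
4.77/5.85 = 0.8154
R_total = 0.125 + 43.19 + 0.694 + 0.8154 = 44.83 ft²·°F·h/BTU
Q = A·ΔT/R = 1230 × 42.1 / 44.83 = 1155 BTU/h

1160 BTU/h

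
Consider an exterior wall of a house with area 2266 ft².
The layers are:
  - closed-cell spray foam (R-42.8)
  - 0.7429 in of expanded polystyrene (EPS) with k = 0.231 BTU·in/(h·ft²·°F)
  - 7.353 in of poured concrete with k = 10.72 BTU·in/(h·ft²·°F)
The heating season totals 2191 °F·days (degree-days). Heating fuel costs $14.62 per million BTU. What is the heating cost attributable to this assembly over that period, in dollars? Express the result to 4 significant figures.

0.7429/0.231 = 3.216
7.353/10.72 = 0.68591
R_total = 42.8 + 3.216 + 0.68591 = 46.702 ft²·°F·h/BTU
E = A × HDD × 24 / R = 2266 × 2191 × 24 / 46.702 = 2551400 BTU
Cost = 2551400/10⁶ × 14.62 = $37.301

37.30 dollars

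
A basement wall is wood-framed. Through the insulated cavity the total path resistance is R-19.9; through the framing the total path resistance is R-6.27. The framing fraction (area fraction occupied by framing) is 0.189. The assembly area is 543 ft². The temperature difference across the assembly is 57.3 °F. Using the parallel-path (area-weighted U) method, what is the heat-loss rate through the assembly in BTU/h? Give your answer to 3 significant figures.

U_eff = 0.811/19.9 + 0.189/6.27 = 0.04075 + 0.03014 = 0.0709
R_eff = 1/U_eff = 14.1 ft²·°F·h/BTU
Q = 543 × 57.3 / 14.1 = 2206 BTU/h

2210 BTU/h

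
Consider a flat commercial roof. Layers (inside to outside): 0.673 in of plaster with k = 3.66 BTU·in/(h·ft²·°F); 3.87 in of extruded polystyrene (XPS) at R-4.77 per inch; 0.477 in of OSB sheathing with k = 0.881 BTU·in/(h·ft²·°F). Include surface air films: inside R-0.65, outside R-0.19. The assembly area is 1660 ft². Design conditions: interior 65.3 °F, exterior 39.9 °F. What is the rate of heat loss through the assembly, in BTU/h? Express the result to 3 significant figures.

2110 BTU/h

0.673/3.66 = 0.1839
3.87 × 4.77 = 18.46
0.477/0.881 = 0.5414
R_total = 0.65 + 0.1839 + 18.46 + 0.5414 + 0.19 = 20.03 ft²·°F·h/BTU
Q = A·ΔT/R = 1660 × (65.3 − 39.9) / 20.03 = 2106 BTU/h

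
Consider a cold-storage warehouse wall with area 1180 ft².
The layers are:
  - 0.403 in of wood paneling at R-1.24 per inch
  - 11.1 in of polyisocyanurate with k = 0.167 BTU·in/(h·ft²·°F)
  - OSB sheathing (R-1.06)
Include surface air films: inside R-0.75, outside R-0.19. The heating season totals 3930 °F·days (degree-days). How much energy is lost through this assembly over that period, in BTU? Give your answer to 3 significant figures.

1610000 BTU

0.403 × 1.24 = 0.4997
11.1/0.167 = 66.47
R_total = 0.75 + 0.4997 + 66.47 + 1.06 + 0.19 = 68.97 ft²·°F·h/BTU
E = A × HDD × 24 / R = 1180 × 3930 × 24 / 68.97 = 1614000 BTU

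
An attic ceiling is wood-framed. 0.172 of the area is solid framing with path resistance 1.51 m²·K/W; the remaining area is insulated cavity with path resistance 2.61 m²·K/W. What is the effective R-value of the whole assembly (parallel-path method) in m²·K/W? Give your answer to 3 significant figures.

2.32 m²·K/W

U_eff = 0.828/2.61 + 0.172/1.51 = 0.3172 + 0.1139 = 0.4311
R_eff = 1/U_eff = 2.319 m²·K/W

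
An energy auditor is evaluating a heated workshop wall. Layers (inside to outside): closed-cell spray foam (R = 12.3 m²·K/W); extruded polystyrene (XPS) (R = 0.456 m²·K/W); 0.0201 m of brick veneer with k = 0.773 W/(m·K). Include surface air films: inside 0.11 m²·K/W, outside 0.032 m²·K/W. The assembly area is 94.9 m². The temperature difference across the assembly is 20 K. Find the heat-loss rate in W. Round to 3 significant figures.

147 W

0.0201/0.773 = 0.026
R_total = 0.11 + 12.3 + 0.456 + 0.026 + 0.032 = 12.92 m²·K/W
Q = A·ΔT/R = 94.9 × 20 / 12.92 = 146.9 W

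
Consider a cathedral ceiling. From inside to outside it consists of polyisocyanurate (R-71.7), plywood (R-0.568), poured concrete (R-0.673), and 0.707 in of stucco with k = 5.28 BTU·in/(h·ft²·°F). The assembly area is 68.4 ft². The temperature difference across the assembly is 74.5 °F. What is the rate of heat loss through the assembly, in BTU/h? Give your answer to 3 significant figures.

69.7 BTU/h

0.707/5.28 = 0.1339
R_total = 71.7 + 0.568 + 0.673 + 0.1339 = 73.07 ft²·°F·h/BTU
Q = A·ΔT/R = 68.4 × 74.5 / 73.07 = 69.73 BTU/h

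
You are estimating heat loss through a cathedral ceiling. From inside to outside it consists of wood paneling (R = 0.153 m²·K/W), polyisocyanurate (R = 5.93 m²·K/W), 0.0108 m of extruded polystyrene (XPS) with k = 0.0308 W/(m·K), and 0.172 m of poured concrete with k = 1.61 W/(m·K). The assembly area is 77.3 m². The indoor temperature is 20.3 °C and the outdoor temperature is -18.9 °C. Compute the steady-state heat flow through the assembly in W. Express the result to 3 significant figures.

0.0108/0.0308 = 0.3506
0.172/1.61 = 0.1068
R_total = 0.153 + 5.93 + 0.3506 + 0.1068 = 6.54 m²·K/W
Q = A·ΔT/R = 77.3 × (20.3 − (-18.9)) / 6.54 = 463.3 W

463 W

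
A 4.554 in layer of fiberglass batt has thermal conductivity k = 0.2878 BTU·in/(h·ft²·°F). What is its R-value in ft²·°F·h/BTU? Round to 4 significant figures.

R = L/k = 4.554/0.2878 = 15.823 ft²·°F·h/BTU

15.82 ft²·°F·h/BTU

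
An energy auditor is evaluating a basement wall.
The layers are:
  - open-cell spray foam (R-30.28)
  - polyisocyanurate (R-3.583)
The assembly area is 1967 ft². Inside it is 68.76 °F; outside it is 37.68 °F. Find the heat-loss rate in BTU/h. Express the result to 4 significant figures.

1805 BTU/h

R_total = 30.28 + 3.583 = 33.863 ft²·°F·h/BTU
Q = A·ΔT/R = 1967 × (68.76 − 37.68) / 33.863 = 1805.3 BTU/h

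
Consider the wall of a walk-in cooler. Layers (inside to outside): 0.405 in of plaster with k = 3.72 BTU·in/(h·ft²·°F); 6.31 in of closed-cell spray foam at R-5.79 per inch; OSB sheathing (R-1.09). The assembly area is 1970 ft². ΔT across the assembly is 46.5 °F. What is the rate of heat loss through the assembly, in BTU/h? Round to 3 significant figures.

2430 BTU/h

0.405/3.72 = 0.1089
6.31 × 5.79 = 36.53
R_total = 0.1089 + 36.53 + 1.09 = 37.73 ft²·°F·h/BTU
Q = A·ΔT/R = 1970 × 46.5 / 37.73 = 2428 BTU/h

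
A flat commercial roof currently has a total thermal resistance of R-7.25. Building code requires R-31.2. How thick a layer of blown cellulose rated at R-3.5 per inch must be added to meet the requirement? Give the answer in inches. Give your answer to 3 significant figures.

ΔR = 31.2 − 7.25 = 23.95 ft²·°F·h/BTU
L = ΔR / (R/in) = 23.95/3.5 = 6.843 in

6.84 in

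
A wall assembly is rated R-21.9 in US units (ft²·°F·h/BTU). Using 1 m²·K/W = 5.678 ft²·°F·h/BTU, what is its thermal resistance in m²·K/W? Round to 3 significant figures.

R_SI = 21.9/5.678 = 3.857

3.86 m²·K/W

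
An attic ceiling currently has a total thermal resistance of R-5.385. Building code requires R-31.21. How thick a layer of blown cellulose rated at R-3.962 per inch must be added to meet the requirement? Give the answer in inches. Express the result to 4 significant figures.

6.518 in

ΔR = 31.21 − 5.385 = 25.825 ft²·°F·h/BTU
L = ΔR / (R/in) = 25.825/3.962 = 6.5182 in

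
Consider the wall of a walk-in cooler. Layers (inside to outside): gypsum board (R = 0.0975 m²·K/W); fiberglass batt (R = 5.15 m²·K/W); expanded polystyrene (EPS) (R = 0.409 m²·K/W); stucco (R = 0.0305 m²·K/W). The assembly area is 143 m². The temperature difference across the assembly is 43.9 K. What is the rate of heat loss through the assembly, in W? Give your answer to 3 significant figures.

1100 W

R_total = 0.0975 + 5.15 + 0.409 + 0.0305 = 5.687 m²·K/W
Q = A·ΔT/R = 143 × 43.9 / 5.687 = 1104 W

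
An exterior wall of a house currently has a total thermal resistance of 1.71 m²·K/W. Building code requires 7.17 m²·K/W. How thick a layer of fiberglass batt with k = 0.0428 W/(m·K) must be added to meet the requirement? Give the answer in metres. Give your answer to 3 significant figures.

0.234 m

ΔR = 7.17 − 1.71 = 5.46 m²·K/W
L = ΔR × k = 5.46 × 0.0428 = 0.2337 m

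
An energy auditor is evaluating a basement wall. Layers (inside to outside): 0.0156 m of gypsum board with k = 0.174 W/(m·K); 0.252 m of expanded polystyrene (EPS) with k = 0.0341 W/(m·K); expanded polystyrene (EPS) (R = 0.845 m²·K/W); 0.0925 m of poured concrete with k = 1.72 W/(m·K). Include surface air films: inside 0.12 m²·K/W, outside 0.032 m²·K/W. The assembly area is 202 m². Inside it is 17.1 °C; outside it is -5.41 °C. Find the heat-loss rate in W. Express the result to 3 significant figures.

0.0156/0.174 = 0.08966
0.252/0.0341 = 7.39
0.0925/1.72 = 0.05378
R_total = 0.12 + 0.08966 + 7.39 + 0.845 + 0.05378 + 0.032 = 8.53 m²·K/W
Q = A·ΔT/R = 202 × (17.1 − (-5.41)) / 8.53 = 533 W

533 W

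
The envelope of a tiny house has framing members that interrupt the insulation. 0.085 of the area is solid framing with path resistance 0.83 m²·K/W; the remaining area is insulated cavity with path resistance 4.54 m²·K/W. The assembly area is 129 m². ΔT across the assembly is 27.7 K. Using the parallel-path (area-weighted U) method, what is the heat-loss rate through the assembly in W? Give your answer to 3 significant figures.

1090 W

U_eff = 0.915/4.54 + 0.085/0.83 = 0.2015 + 0.1024 = 0.304
R_eff = 1/U_eff = 3.29 m²·K/W
Q = 129 × 27.7 / 3.29 = 1086 W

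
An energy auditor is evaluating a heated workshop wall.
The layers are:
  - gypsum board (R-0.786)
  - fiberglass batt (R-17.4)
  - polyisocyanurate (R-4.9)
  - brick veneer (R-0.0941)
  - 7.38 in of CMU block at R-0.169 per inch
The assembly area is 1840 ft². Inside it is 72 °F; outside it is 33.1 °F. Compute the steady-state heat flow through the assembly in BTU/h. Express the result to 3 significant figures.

2930 BTU/h

7.38 × 0.169 = 1.247
R_total = 0.786 + 17.4 + 4.9 + 0.0941 + 1.247 = 24.43 ft²·°F·h/BTU
Q = A·ΔT/R = 1840 × (72 − 33.1) / 24.43 = 2930 BTU/h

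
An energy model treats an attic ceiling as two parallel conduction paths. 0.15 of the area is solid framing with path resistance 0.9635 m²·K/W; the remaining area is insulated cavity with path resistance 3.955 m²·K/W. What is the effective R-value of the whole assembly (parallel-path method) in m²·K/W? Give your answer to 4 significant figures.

2.698 m²·K/W

U_eff = 0.85/3.955 + 0.15/0.9635 = 0.21492 + 0.15568 = 0.3706
R_eff = 1/U_eff = 2.6983 m²·K/W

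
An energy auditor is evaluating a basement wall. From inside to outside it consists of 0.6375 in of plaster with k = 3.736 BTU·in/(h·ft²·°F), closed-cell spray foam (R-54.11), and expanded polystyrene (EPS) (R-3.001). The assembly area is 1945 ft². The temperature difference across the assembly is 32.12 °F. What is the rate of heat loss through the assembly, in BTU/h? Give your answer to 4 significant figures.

0.6375/3.736 = 0.17064
R_total = 0.17064 + 54.11 + 3.001 = 57.282 ft²·°F·h/BTU
Q = A·ΔT/R = 1945 × 32.12 / 57.282 = 1090.6 BTU/h

1091 BTU/h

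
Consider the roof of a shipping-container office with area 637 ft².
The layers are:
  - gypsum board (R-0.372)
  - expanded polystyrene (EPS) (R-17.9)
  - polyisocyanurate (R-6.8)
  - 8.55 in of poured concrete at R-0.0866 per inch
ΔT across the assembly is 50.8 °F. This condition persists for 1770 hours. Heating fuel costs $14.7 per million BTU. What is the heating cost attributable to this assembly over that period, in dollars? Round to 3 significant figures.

32.6 dollars

8.55 × 0.0866 = 0.7404
R_total = 0.372 + 17.9 + 6.8 + 0.7404 = 25.81 ft²·°F·h/BTU
Q = 637 × 50.8 / 25.81 = 1254 BTU/h
E = 1254 × 1770 = 2219000 BTU
Cost = 2219000/10⁶ × 14.7 = $32.62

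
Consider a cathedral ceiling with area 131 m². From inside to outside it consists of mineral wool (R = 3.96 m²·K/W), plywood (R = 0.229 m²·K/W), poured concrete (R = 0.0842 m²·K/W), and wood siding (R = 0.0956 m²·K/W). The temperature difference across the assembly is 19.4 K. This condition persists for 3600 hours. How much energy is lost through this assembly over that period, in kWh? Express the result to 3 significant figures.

R_total = 3.96 + 0.229 + 0.0842 + 0.0956 = 4.369 m²·K/W
Q = 131 × 19.4 / 4.369 = 581.7 W
E = 581.7 W × 3600 h / 1000 = 2094 kWh

2090 kWh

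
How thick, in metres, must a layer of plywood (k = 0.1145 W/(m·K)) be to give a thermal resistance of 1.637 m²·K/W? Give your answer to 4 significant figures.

0.1874 m

L = R·k = 1.637 × 0.1145 = 0.18744 m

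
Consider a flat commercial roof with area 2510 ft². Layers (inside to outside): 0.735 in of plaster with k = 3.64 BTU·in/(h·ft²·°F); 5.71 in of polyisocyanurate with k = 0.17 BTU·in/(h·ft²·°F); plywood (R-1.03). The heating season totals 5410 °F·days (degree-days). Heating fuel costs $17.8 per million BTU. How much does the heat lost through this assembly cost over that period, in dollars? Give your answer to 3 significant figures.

0.735/3.64 = 0.2019
5.71/0.17 = 33.59
R_total = 0.2019 + 33.59 + 1.03 = 34.82 ft²·°F·h/BTU
E = A × HDD × 24 / R = 2510 × 5410 × 24 / 34.82 = 9359000 BTU
Cost = 9359000/10⁶ × 17.8 = $166.6

167 dollars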